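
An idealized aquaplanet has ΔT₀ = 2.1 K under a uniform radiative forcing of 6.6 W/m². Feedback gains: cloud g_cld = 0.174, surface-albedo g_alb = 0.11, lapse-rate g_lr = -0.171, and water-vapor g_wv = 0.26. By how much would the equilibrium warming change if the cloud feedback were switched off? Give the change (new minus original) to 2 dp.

Original: g = 0.373, ΔT = 2.1/(1−0.373) = 3.3493 K.
Without cloud: g' = 0.199, ΔT' = 2.1/(1−0.199) = 2.6217 K.
Change = 2.6217 − 3.3493 = -0.73 K.

-0.73 K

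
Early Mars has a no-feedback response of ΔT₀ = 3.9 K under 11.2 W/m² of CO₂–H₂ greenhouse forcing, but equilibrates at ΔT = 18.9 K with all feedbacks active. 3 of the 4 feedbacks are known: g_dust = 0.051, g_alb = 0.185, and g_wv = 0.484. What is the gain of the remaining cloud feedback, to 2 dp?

Amplification A = ΔT/ΔT₀ = 18.9/3.9 = 4.846.
Total gain g = 1 − 1/A = 1 − 1/4.846 = 0.7936.
Known gains sum to 0.051 + 0.185 + 0.484 = 0.72.
g_cld = 0.7936 − 0.72 = 0.07.

0.07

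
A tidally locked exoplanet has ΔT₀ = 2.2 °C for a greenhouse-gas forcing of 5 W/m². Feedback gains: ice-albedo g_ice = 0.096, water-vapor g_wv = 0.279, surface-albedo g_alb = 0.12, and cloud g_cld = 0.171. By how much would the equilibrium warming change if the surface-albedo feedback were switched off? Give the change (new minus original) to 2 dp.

Original: g = 0.666, ΔT = 2.2/(1−0.666) = 6.5868 °C.
Without surface-albedo: g' = 0.546, ΔT' = 2.2/(1−0.546) = 4.8458 °C.
Change = 4.8458 − 6.5868 = -1.74 °C.

-1.74 °C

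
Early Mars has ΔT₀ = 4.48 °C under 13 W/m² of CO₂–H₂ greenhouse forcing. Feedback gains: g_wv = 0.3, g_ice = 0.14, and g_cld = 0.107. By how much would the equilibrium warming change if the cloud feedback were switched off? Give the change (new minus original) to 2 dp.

-1.89 °C

Original: g = 0.547, ΔT = 4.48/(1−0.547) = 9.8896 °C.
Without cloud: g' = 0.44, ΔT' = 4.48/(1−0.44) = 8.0000 °C.
Change = 8.0000 − 9.8896 = -1.89 °C.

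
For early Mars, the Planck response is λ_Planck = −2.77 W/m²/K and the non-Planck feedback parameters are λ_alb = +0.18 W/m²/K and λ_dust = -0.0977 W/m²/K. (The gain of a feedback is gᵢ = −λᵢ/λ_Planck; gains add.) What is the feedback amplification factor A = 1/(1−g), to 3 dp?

Convert to gains: g_alb = 0.18/2.77 = 0.06498; g_dust = -0.0977/2.77 = -0.03527.
Total gain g = 0.02971.
A = 1/(1 − 0.02971) = 1.031.

1.031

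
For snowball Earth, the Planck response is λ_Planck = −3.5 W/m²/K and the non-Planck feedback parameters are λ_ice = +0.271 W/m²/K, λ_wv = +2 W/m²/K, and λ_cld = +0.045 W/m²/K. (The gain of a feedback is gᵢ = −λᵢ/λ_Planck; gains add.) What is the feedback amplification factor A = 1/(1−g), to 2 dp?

Convert to gains: g_ice = 0.271/3.5 = 0.07743; g_wv = 2/3.5 = 0.5714; g_cld = 0.045/3.5 = 0.01286.
Total gain g = 0.66169.
A = 1/(1 − 0.66169) = 2.96.

2.96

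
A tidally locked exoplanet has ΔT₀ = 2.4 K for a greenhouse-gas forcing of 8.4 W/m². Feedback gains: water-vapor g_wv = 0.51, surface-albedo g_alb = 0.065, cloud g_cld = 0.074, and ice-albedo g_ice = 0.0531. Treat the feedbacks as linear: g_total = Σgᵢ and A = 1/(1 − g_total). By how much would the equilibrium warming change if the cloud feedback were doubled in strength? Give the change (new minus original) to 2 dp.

Original: g = 0.7021, ΔT = 2.4/(1−0.7021) = 8.0564 K.
With doubled cloud: g' = 0.7761, ΔT' = 2.4/(1−0.7761) = 10.7191 K.
Change = 10.7191 − 8.0564 = 2.66 K.

2.66 K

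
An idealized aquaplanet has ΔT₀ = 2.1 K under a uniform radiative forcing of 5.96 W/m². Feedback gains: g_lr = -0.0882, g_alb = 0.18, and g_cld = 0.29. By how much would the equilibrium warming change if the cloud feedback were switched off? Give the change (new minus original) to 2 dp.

Original: g = 0.3818, ΔT = 2.1/(1−0.3818) = 3.3970 K.
Without cloud: g' = 0.0918, ΔT' = 2.1/(1−0.0918) = 2.3123 K.
Change = 2.3123 − 3.3970 = -1.08 K.

-1.08 K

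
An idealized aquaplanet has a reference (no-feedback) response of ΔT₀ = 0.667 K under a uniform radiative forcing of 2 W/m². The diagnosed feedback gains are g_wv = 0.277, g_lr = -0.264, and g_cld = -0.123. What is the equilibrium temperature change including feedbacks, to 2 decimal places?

Total gain g = 0.277 − 0.264 − 0.123 = -0.11.
Amplification A = 1/(1 + 0.11) = 0.9009.
ΔT = 0.667 × 0.9009 = 0.60 K.

0.60 K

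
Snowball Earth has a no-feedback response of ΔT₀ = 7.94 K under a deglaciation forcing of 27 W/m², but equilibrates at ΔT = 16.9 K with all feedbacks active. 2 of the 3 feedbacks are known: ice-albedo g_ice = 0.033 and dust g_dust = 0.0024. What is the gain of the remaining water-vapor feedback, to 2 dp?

Amplification A = ΔT/ΔT₀ = 16.9/7.94 = 2.128.
Total gain g = 1 − 1/A = 1 − 1/2.128 = 0.5301.
Known gains sum to 0.033 + 0.0024 = 0.0354.
g_wv = 0.5301 − 0.0354 = 0.49.

0.49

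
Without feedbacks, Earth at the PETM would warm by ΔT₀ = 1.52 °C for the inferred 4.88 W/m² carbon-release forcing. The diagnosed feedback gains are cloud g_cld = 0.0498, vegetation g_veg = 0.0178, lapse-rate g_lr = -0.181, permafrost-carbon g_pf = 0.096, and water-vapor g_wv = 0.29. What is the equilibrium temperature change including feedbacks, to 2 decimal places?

2.09 °C

Total gain g = 0.0498 + 0.0178 − 0.181 + 0.096 + 0.29 = 0.2726.
Amplification A = 1/(1 − 0.2726) = 1.375.
ΔT = 1.52 × 1.375 = 2.09 °C.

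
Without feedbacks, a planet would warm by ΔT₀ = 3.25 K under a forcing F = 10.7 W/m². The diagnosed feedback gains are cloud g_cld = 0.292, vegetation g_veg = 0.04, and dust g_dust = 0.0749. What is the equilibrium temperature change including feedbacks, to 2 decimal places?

5.48 K

Total gain g = 0.292 + 0.04 + 0.0749 = 0.4069.
Amplification A = 1/(1 − 0.4069) = 1.686.
ΔT = 3.25 × 1.686 = 5.48 K.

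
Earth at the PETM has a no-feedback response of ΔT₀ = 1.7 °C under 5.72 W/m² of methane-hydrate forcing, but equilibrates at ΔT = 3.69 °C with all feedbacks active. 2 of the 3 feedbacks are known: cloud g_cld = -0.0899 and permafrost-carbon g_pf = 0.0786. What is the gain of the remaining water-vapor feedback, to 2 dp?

Amplification A = ΔT/ΔT₀ = 3.69/1.7 = 2.171.
Total gain g = 1 − 1/A = 1 − 1/2.171 = 0.5394.
Known gains sum to -0.0899 + 0.0786 = -0.0113.
g_wv = 0.5394 + 0.0113 = 0.55.

0.55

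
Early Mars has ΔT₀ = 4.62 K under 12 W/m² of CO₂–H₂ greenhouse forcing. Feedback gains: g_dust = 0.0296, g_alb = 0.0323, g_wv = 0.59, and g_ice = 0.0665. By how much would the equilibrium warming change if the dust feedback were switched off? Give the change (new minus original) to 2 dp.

Original: g = 0.7184, ΔT = 4.62/(1−0.7184) = 16.4062 K.
Without dust: g' = 0.6888, ΔT' = 4.62/(1−0.6888) = 14.8458 K.
Change = 14.8458 − 16.4062 = -1.56 K.

-1.56 K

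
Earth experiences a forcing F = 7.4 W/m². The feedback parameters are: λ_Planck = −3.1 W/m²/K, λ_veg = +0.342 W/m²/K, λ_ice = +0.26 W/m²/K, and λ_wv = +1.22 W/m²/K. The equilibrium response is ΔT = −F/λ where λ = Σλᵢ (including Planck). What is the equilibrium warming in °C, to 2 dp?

Net feedback parameter λ = (−3.1) + (+0.342) + (+0.26) + (+1.22) = -1.278 W/m²/K.
ΔT = −F/λ = −7.4/(-1.278) = 5.79 °C.

5.79 °C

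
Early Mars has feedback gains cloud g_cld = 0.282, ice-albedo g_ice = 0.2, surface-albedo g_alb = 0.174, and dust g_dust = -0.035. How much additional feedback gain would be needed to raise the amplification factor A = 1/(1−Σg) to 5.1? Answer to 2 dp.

0.18

Current total gain = 0.621.
Target gain for A = 5.1: g* = 1 − 1/5.1 = 0.8039.
Additional gain needed = 0.8039 − 0.621 = 0.18.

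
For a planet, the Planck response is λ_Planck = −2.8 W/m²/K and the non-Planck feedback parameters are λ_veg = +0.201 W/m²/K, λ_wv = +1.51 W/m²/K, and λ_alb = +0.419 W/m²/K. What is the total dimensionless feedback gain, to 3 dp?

Convert to gains: g_veg = 0.201/2.8 = 0.07179; g_wv = 1.51/2.8 = 0.5393; g_alb = 0.419/2.8 = 0.1496.
Total gain g = 0.76069.

0.761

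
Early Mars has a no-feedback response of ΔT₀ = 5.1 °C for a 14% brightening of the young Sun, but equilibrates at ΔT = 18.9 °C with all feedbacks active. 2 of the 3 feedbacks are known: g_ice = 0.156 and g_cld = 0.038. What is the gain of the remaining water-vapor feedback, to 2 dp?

0.54

Amplification A = ΔT/ΔT₀ = 18.9/5.1 = 3.706.
Total gain g = 1 − 1/A = 1 − 1/3.706 = 0.7302.
Known gains sum to 0.156 + 0.038 = 0.194.
g_wv = 0.7302 − 0.194 = 0.54.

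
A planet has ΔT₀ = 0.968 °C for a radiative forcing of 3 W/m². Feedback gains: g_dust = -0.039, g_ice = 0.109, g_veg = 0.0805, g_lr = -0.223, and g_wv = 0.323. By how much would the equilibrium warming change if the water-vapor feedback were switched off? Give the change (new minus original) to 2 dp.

Original: g = 0.2505, ΔT = 0.968/(1−0.2505) = 1.2915 °C.
Without water-vapor: g' = -0.0725, ΔT' = 0.968/(1+0.0725) = 0.9026 °C.
Change = 0.9026 − 1.2915 = -0.39 °C.

-0.39 °C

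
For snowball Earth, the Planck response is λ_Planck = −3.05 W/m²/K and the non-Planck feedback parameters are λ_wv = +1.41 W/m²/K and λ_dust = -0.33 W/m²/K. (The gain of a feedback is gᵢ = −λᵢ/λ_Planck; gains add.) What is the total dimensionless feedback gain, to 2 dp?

Convert to gains: g_wv = 1.41/3.05 = 0.4623; g_dust = -0.33/3.05 = -0.1082.
Total gain g = 0.3541.

0.35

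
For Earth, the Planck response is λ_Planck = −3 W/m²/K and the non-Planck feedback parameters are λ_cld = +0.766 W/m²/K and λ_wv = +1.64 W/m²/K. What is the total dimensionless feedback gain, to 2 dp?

Convert to gains: g_cld = 0.766/3 = 0.2553; g_wv = 1.64/3 = 0.5467.
Total gain g = 0.802.

0.80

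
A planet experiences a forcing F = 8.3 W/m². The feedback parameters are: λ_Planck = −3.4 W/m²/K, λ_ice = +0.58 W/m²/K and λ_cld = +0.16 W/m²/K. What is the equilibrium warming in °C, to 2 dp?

3.12 °C

Net feedback parameter λ = (−3.4) + (+0.58) + (+0.16) = -2.66 W/m²/K.
ΔT = −F/λ = −8.3/(-2.66) = 3.12 °C.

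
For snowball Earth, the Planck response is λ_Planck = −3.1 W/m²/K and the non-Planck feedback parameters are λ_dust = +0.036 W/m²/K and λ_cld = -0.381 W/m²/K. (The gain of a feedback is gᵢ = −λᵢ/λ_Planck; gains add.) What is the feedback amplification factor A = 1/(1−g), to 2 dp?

Convert to gains: g_dust = 0.036/3.1 = 0.01161; g_cld = -0.381/3.1 = -0.1229.
Total gain g = -0.11129.
A = 1/(1 + 0.11129) = 0.90.

0.90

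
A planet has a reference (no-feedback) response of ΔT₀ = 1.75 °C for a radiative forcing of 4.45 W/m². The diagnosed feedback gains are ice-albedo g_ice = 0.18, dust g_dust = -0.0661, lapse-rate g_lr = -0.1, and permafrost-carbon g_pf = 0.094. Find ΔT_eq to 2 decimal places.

1.96 °C

Total gain g = 0.18 − 0.0661 − 0.1 + 0.094 = 0.1079.
Amplification A = 1/(1 − 0.1079) = 1.121.
ΔT = 1.75 × 1.121 = 1.96 °C.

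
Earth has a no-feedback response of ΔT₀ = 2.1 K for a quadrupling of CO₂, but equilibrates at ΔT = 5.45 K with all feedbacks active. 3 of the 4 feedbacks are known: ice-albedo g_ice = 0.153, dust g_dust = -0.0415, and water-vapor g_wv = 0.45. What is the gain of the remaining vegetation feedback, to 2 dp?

Amplification A = ΔT/ΔT₀ = 5.45/2.1 = 2.595.
Total gain g = 1 − 1/A = 1 − 1/2.595 = 0.6146.
Known gains sum to 0.153 − 0.0415 + 0.45 = 0.5615.
g_veg = 0.6146 − 0.5615 = 0.05.

0.05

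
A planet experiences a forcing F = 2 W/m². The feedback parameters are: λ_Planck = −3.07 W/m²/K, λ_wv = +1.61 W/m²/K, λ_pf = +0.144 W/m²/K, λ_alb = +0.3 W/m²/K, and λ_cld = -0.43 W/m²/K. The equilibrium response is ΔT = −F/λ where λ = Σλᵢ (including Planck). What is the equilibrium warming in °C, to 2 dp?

Net feedback parameter λ = (−3.07) + (+1.61) + (+0.144) + (+0.3) + (-0.43) = -1.446 W/m²/K.
ΔT = −F/λ = −2/(-1.446) = 1.38 °C.

1.38 °C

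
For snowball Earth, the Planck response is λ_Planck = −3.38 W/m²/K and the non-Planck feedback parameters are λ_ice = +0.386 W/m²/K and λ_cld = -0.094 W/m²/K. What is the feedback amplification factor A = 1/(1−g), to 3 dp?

Convert to gains: g_ice = 0.386/3.38 = 0.1142; g_cld = -0.094/3.38 = -0.02781.
Total gain g = 0.08639.
A = 1/(1 − 0.08639) = 1.095.

1.095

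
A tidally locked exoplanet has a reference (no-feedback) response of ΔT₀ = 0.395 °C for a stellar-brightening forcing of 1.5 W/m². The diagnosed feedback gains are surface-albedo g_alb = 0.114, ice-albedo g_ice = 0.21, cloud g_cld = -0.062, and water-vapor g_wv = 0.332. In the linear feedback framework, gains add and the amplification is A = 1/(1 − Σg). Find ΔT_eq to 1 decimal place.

Total gain g = 0.114 + 0.21 − 0.062 + 0.332 = 0.594.
Amplification A = 1/(1 − 0.594) = 2.463.
ΔT = 0.395 × 2.463 = 1.0 °C.

1.0 °C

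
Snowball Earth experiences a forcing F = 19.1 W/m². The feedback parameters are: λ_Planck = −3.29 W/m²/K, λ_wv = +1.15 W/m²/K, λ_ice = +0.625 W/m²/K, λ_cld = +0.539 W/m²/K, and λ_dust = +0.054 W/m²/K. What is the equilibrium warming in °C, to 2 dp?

Net feedback parameter λ = (−3.29) + (+1.15) + (+0.625) + (+0.539) + (+0.054) = -0.922 W/m²/K.
ΔT = −F/λ = −19.1/(-0.922) = 20.72 °C.

20.72 °C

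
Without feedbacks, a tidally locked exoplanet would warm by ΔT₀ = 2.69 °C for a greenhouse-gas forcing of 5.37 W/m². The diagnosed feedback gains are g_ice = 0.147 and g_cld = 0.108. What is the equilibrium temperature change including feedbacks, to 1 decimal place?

3.6 °C

Total gain g = 0.147 + 0.108 = 0.255.
Amplification A = 1/(1 − 0.255) = 1.342.
ΔT = 2.69 × 1.342 = 3.6 °C.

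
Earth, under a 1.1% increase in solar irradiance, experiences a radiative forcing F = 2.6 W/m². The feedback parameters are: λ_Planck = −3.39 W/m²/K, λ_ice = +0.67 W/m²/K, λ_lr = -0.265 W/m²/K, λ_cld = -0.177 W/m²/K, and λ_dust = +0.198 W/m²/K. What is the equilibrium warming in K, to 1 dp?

Net feedback parameter λ = (−3.39) + (+0.67) + (-0.265) + (-0.177) + (+0.198) = -2.964 W/m²/K.
ΔT = −F/λ = −2.6/(-2.964) = 0.9 K.

0.9 K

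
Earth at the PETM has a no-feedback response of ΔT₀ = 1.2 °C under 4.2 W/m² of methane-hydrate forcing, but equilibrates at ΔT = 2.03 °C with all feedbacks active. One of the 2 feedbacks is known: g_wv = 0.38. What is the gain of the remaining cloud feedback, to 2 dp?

0.03

Amplification A = ΔT/ΔT₀ = 2.03/1.2 = 1.692.
Total gain g = 1 − 1/A = 1 − 1/1.692 = 0.409.
The known gain is 0.38.
g_cld = 0.409 − 0.38 = 0.03.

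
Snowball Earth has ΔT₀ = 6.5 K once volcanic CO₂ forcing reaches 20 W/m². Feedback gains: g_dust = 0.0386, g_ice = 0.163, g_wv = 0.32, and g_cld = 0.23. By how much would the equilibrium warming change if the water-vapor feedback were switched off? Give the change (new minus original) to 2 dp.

Original: g = 0.7516, ΔT = 6.5/(1−0.7516) = 26.1675 K.
Without water-vapor: g' = 0.4316, ΔT' = 6.5/(1−0.4316) = 11.4356 K.
Change = 11.4356 − 26.1675 = -14.73 K.

-14.73 K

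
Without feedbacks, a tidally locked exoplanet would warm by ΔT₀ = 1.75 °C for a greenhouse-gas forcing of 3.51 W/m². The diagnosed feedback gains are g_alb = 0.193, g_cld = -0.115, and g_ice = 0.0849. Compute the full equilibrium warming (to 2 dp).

2.09 °C

Total gain g = 0.193 − 0.115 + 0.0849 = 0.1629.
Amplification A = 1/(1 − 0.1629) = 1.195.
ΔT = 1.75 × 1.195 = 2.09 °C.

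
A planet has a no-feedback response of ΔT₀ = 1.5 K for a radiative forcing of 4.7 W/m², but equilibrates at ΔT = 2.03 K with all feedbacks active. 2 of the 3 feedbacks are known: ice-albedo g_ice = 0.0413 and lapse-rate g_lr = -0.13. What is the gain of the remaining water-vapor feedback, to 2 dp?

Amplification A = ΔT/ΔT₀ = 2.03/1.5 = 1.353.
Total gain g = 1 − 1/A = 1 − 1/1.353 = 0.2609.
Known gains sum to 0.0413 − 0.13 = -0.0887.
g_wv = 0.2609 + 0.0887 = 0.35.

0.35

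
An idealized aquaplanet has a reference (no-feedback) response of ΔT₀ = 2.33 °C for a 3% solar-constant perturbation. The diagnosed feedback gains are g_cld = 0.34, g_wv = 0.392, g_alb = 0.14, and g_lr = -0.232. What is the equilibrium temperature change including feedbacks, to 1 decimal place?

6.5 °C

Total gain g = 0.34 + 0.392 + 0.14 − 0.232 = 0.64.
Amplification A = 1/(1 − 0.64) = 2.778.
ΔT = 2.33 × 2.778 = 6.5 °C.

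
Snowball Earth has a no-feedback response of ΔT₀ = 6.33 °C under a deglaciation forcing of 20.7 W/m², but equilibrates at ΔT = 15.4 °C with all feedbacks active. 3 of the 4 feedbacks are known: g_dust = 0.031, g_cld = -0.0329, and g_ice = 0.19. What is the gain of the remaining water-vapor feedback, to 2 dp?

Amplification A = ΔT/ΔT₀ = 15.4/6.33 = 2.433.
Total gain g = 1 − 1/A = 1 − 1/2.433 = 0.589.
Known gains sum to 0.031 − 0.0329 + 0.19 = 0.1881.
g_wv = 0.589 − 0.1881 = 0.40.

0.40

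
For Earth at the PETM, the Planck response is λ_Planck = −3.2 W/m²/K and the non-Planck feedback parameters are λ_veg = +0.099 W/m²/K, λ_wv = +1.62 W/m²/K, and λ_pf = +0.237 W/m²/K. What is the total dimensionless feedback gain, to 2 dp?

0.61

Convert to gains: g_veg = 0.099/3.2 = 0.03094; g_wv = 1.62/3.2 = 0.5062; g_pf = 0.237/3.2 = 0.07406.
Total gain g = 0.6112.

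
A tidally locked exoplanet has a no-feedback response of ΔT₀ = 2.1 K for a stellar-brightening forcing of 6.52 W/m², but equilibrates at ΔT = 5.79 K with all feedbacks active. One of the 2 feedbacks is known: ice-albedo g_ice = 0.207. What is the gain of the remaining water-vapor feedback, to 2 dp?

0.43

Amplification A = ΔT/ΔT₀ = 5.79/2.1 = 2.757.
Total gain g = 1 − 1/A = 1 − 1/2.757 = 0.6373.
The known gain is 0.207.
g_wv = 0.6373 − 0.207 = 0.43.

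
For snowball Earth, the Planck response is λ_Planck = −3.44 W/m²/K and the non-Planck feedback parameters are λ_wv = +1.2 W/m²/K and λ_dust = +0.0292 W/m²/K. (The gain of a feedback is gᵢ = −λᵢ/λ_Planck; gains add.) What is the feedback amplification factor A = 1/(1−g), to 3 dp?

1.556

Convert to gains: g_wv = 1.2/3.44 = 0.3488; g_dust = 0.0292/3.44 = 0.008488.
Total gain g = 0.357288.
A = 1/(1 − 0.357288) = 1.556.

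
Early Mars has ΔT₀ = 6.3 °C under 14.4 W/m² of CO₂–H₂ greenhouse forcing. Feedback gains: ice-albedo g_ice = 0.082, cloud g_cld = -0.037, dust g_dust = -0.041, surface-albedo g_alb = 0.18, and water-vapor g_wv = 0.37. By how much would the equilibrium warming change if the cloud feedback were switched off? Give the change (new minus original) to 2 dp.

1.28 °C

Original: g = 0.554, ΔT = 6.3/(1−0.554) = 14.1256 °C.
Without cloud: g' = 0.591, ΔT' = 6.3/(1−0.591) = 15.4034 °C.
Change = 15.4034 − 14.1256 = 1.28 °C.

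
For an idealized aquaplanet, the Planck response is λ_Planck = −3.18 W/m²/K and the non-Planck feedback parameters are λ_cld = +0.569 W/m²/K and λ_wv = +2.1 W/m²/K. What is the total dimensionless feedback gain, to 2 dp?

0.84

Convert to gains: g_cld = 0.569/3.18 = 0.1789; g_wv = 2.1/3.18 = 0.6604.
Total gain g = 0.8393.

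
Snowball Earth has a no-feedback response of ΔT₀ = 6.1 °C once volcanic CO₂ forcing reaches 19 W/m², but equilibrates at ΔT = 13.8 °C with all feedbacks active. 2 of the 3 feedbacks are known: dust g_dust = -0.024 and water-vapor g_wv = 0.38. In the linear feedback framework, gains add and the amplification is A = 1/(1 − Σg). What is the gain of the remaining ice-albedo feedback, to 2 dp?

Amplification A = ΔT/ΔT₀ = 13.8/6.1 = 2.262.
Total gain g = 1 − 1/A = 1 − 1/2.262 = 0.5579.
Known gains sum to -0.024 + 0.38 = 0.356.
g_ice = 0.5579 − 0.356 = 0.20.

0.20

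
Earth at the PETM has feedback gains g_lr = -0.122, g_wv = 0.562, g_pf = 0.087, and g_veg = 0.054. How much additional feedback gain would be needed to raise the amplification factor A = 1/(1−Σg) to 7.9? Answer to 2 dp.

Current total gain = 0.581.
Target gain for A = 7.9: g* = 1 − 1/7.9 = 0.8734.
Additional gain needed = 0.8734 − 0.581 = 0.29.

0.29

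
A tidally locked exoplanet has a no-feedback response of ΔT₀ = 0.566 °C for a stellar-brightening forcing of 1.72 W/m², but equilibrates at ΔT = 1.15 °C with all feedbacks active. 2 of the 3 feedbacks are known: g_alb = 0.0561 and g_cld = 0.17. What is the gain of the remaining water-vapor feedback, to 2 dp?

0.28

Amplification A = ΔT/ΔT₀ = 1.15/0.566 = 2.032.
Total gain g = 1 − 1/A = 1 − 1/2.032 = 0.5079.
Known gains sum to 0.0561 + 0.17 = 0.2261.
g_wv = 0.5079 − 0.2261 = 0.28.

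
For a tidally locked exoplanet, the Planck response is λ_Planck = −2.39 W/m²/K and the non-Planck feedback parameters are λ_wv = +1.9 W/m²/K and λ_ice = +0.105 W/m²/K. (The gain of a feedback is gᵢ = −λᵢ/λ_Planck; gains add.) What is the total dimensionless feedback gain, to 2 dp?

Convert to gains: g_wv = 1.9/2.39 = 0.795; g_ice = 0.105/2.39 = 0.04393.
Total gain g = 0.83893.

0.84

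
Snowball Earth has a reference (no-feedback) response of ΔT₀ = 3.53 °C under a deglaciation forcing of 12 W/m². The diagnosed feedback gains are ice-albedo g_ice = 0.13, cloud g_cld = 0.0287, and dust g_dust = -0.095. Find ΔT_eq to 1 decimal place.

3.8 °C

Total gain g = 0.13 + 0.0287 − 0.095 = 0.0637.
Amplification A = 1/(1 − 0.0637) = 1.068.
ΔT = 3.53 × 1.068 = 3.8 °C.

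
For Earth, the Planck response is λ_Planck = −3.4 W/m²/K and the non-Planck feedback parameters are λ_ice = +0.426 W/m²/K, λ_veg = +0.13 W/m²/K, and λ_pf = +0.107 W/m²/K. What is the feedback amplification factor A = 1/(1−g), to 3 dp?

Convert to gains: g_ice = 0.426/3.4 = 0.1253; g_veg = 0.13/3.4 = 0.03824; g_pf = 0.107/3.4 = 0.03147.
Total gain g = 0.19501.
A = 1/(1 − 0.19501) = 1.242.

1.242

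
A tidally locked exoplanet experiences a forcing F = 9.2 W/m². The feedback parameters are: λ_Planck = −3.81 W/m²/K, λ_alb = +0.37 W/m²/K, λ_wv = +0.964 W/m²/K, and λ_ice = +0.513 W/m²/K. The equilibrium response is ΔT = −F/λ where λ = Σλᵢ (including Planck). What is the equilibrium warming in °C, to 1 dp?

Net feedback parameter λ = (−3.81) + (+0.37) + (+0.964) + (+0.513) = -1.963 W/m²/K.
ΔT = −F/λ = −9.2/(-1.963) = 4.7 °C.

4.7 °C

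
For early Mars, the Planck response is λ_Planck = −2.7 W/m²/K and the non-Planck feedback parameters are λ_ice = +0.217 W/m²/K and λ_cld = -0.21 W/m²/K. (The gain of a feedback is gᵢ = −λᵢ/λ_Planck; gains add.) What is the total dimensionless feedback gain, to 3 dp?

Convert to gains: g_ice = 0.217/2.7 = 0.08037; g_cld = -0.21/2.7 = -0.07778.
Total gain g = 0.00259.

0.003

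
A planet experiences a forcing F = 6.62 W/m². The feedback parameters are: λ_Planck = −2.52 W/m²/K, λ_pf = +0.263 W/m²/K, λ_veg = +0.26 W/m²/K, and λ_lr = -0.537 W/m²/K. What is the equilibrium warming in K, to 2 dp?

2.61 K

Net feedback parameter λ = (−2.52) + (+0.263) + (+0.26) + (-0.537) = -2.534 W/m²/K.
ΔT = −F/λ = −6.62/(-2.534) = 2.61 K.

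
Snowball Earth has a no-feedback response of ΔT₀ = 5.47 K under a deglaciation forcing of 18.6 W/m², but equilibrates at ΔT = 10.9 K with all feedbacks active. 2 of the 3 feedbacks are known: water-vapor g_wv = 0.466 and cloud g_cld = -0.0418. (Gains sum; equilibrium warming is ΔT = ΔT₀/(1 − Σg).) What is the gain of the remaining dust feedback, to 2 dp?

Amplification A = ΔT/ΔT₀ = 10.9/5.47 = 1.993.
Total gain g = 1 − 1/A = 1 − 1/1.993 = 0.4982.
Known gains sum to 0.466 − 0.0418 = 0.4242.
g_dust = 0.4982 − 0.4242 = 0.07.

0.07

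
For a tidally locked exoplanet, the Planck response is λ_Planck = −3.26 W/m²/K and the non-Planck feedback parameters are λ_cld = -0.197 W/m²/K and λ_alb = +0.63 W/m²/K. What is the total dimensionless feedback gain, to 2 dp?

Convert to gains: g_cld = -0.197/3.26 = -0.06043; g_alb = 0.63/3.26 = 0.1933.
Total gain g = 0.13287.

0.13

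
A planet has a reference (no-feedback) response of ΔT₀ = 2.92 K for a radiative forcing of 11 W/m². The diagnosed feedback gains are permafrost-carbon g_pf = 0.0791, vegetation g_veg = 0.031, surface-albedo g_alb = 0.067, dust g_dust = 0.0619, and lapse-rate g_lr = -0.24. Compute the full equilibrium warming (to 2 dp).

Total gain g = 0.0791 + 0.031 + 0.067 + 0.0619 − 0.24 = -0.001.
Amplification A = 1/(1 + 0.001) = 0.999.
ΔT = 2.92 × 0.999 = 2.92 K.

2.92 K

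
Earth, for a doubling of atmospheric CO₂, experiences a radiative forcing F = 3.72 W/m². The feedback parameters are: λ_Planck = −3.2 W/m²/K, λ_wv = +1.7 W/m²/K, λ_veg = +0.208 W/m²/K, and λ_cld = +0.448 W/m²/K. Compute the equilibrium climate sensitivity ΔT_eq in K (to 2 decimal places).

4.41 K

Net feedback parameter λ = (−3.2) + (+1.7) + (+0.208) + (+0.448) = -0.844 W/m²/K.
ΔT = −F/λ = −3.72/(-0.844) = 4.41 K.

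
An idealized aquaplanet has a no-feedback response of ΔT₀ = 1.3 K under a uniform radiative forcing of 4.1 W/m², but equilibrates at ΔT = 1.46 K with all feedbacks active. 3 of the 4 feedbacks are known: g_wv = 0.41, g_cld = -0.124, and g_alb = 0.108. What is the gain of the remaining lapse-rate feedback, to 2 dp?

Amplification A = ΔT/ΔT₀ = 1.46/1.3 = 1.123.
Total gain g = 1 − 1/A = 1 − 1/1.123 = 0.1095.
Known gains sum to 0.41 − 0.124 + 0.108 = 0.394.
g_lr = 0.1095 − 0.394 = -0.28.

-0.28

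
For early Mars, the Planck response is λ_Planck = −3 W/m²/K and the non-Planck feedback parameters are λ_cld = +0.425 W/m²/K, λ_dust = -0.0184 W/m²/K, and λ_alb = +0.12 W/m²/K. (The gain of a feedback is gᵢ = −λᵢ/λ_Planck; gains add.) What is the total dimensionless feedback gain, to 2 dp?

Convert to gains: g_cld = 0.425/3 = 0.1417; g_dust = -0.0184/3 = -0.006133; g_alb = 0.12/3 = 0.04.
Total gain g = 0.175567.

0.18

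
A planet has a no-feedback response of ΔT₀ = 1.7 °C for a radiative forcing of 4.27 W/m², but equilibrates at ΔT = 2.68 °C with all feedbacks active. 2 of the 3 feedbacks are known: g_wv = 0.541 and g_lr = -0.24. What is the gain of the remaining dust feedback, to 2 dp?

Amplification A = ΔT/ΔT₀ = 2.68/1.7 = 1.576.
Total gain g = 1 − 1/A = 1 − 1/1.576 = 0.3655.
Known gains sum to 0.541 − 0.24 = 0.301.
g_dust = 0.3655 − 0.301 = 0.06.

0.06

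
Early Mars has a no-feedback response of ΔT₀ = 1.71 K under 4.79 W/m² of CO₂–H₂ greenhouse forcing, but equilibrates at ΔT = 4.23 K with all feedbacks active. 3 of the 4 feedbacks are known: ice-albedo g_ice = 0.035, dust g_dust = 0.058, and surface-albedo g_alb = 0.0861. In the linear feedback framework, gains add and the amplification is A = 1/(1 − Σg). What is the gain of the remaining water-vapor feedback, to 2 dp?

Amplification A = ΔT/ΔT₀ = 4.23/1.71 = 2.474.
Total gain g = 1 − 1/A = 1 − 1/2.474 = 0.5958.
Known gains sum to 0.035 + 0.058 + 0.0861 = 0.1791.
g_wv = 0.5958 − 0.1791 = 0.42.

0.42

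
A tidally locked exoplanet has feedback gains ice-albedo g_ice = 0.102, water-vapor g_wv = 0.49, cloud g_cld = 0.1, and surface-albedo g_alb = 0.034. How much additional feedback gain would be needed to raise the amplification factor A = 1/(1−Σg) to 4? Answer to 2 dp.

Current total gain = 0.726.
Target gain for A = 4: g* = 1 − 1/4 = 0.75.
Additional gain needed = 0.75 − 0.726 = 0.02.

0.02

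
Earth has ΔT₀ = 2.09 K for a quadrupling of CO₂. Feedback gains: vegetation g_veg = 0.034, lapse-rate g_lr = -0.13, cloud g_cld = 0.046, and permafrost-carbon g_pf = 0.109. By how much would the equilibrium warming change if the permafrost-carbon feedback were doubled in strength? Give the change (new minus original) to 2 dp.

Original: g = 0.059, ΔT = 2.09/(1−0.059) = 2.2210 K.
With doubled permafrost-carbon: g' = 0.168, ΔT' = 2.09/(1−0.168) = 2.5120 K.
Change = 2.5120 − 2.2210 = 0.29 K.

0.29 K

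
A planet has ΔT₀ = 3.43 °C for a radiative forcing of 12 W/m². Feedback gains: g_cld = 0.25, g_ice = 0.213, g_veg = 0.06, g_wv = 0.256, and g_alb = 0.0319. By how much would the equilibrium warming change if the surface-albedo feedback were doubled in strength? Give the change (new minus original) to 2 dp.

3.68 °C

Original: g = 0.8109, ΔT = 3.43/(1−0.8109) = 18.1386 °C.
With doubled surface-albedo: g' = 0.8428, ΔT' = 3.43/(1−0.8428) = 21.8193 °C.
Change = 21.8193 − 18.1386 = 3.68 °C.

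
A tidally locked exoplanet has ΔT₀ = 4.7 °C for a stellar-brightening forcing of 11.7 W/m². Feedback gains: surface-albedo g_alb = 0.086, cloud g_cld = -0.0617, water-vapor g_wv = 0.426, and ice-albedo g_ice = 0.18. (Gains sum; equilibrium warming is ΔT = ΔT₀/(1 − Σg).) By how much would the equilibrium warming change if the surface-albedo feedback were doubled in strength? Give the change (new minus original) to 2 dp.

Original: g = 0.6303, ΔT = 4.7/(1−0.6303) = 12.7130 °C.
With doubled surface-albedo: g' = 0.7163, ΔT' = 4.7/(1−0.7163) = 16.5668 °C.
Change = 16.5668 − 12.7130 = 3.85 °C.

3.85 °C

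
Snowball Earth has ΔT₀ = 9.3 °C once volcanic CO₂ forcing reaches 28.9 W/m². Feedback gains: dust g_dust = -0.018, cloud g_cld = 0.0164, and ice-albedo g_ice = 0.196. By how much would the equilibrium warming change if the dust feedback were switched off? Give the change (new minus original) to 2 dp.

Original: g = 0.1944, ΔT = 9.3/(1−0.1944) = 11.5442 °C.
Without dust: g' = 0.2124, ΔT' = 9.3/(1−0.2124) = 11.8080 °C.
Change = 11.8080 − 11.5442 = 0.26 °C.

0.26 °C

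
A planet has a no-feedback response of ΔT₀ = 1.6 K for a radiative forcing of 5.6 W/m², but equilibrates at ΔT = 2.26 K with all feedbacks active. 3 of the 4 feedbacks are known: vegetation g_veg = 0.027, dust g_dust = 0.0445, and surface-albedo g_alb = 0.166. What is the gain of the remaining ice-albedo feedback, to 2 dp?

0.05

Amplification A = ΔT/ΔT₀ = 2.26/1.6 = 1.412.
Total gain g = 1 − 1/A = 1 − 1/1.412 = 0.2918.
Known gains sum to 0.027 + 0.0445 + 0.166 = 0.2375.
g_ice = 0.2918 − 0.2375 = 0.05.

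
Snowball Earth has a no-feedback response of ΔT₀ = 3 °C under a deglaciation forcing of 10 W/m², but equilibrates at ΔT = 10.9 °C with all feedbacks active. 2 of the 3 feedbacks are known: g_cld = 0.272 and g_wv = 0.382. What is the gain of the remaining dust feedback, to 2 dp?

0.07

Amplification A = ΔT/ΔT₀ = 10.9/3 = 3.633.
Total gain g = 1 − 1/A = 1 − 1/3.633 = 0.7247.
Known gains sum to 0.272 + 0.382 = 0.654.
g_dust = 0.7247 − 0.654 = 0.07.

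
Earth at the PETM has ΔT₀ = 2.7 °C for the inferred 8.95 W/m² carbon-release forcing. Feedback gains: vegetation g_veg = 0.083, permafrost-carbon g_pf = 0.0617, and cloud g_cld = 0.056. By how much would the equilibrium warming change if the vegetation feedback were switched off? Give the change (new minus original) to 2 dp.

-0.32 °C

Original: g = 0.2007, ΔT = 2.7/(1−0.2007) = 3.3780 °C.
Without vegetation: g' = 0.1177, ΔT' = 2.7/(1−0.1177) = 3.0602 °C.
Change = 3.0602 − 3.3780 = -0.32 °C.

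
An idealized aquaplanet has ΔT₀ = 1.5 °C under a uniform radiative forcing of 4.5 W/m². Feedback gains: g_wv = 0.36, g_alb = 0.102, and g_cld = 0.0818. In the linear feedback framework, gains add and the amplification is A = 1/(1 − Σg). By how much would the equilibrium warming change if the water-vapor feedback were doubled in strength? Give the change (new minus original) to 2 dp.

12.30 °C

Original: g = 0.5438, ΔT = 1.5/(1−0.5438) = 3.2880 °C.
With doubled water-vapor: g' = 0.9038, ΔT' = 1.5/(1−0.9038) = 15.5925 °C.
Change = 15.5925 − 3.2880 = 12.30 °C.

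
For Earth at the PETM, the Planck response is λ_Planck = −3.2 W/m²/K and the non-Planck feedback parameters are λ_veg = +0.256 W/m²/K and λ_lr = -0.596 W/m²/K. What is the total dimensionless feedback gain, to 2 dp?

-0.11

Convert to gains: g_veg = 0.256/3.2 = 0.08; g_lr = -0.596/3.2 = -0.1862.
Total gain g = -0.1062.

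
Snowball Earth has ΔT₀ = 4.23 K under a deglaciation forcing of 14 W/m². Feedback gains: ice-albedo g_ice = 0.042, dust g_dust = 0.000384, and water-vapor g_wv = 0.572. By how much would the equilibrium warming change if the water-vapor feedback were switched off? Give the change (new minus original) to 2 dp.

Original: g = 0.614384, ΔT = 4.23/(1−0.614384) = 10.9695 K.
Without water-vapor: g' = 0.042384, ΔT' = 4.23/(1−0.042384) = 4.4172 K.
Change = 4.4172 − 10.9695 = -6.55 K.

-6.55 K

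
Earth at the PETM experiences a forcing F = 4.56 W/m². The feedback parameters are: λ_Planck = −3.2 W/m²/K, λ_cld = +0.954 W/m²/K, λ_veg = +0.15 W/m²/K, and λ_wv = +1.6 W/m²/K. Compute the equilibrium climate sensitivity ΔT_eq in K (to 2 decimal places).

9.19 K

Net feedback parameter λ = (−3.2) + (+0.954) + (+0.15) + (+1.6) = -0.496 W/m²/K.
ΔT = −F/λ = −4.56/(-0.496) = 9.19 K.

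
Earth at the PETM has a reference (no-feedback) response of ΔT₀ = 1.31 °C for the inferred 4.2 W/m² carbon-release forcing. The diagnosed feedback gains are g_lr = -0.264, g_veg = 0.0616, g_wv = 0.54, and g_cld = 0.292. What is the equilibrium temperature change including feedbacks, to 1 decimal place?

Total gain g = -0.264 + 0.0616 + 0.54 + 0.292 = 0.6296.
Amplification A = 1/(1 − 0.6296) = 2.7.
ΔT = 1.31 × 2.7 = 3.5 °C.

3.5 °C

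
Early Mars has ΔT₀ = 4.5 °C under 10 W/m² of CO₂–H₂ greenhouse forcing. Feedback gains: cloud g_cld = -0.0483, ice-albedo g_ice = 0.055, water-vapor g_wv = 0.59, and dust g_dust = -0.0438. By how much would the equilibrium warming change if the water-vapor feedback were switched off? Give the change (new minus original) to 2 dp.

Original: g = 0.5529, ΔT = 4.5/(1−0.5529) = 10.0649 °C.
Without water-vapor: g' = -0.0371, ΔT' = 4.5/(1+0.0371) = 4.3390 °C.
Change = 4.3390 − 10.0649 = -5.73 °C.

-5.73 °C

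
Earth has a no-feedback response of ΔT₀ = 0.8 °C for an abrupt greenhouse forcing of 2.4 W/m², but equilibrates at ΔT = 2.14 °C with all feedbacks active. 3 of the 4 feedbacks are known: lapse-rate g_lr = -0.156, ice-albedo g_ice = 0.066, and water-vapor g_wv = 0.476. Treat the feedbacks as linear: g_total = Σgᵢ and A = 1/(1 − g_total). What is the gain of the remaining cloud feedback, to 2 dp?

0.24

Amplification A = ΔT/ΔT₀ = 2.14/0.8 = 2.675.
Total gain g = 1 − 1/A = 1 − 1/2.675 = 0.6262.
Known gains sum to -0.156 + 0.066 + 0.476 = 0.386.
g_cld = 0.6262 − 0.386 = 0.24.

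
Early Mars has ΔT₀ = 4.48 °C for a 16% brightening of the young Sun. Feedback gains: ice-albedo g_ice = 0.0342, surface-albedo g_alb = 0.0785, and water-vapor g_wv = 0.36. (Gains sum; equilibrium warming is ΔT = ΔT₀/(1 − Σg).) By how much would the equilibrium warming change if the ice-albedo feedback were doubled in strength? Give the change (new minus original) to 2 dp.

Original: g = 0.4727, ΔT = 4.48/(1−0.4727) = 8.4961 °C.
With doubled ice-albedo: g' = 0.5069, ΔT' = 4.48/(1−0.5069) = 9.0854 °C.
Change = 9.0854 − 8.4961 = 0.59 °C.

0.59 °C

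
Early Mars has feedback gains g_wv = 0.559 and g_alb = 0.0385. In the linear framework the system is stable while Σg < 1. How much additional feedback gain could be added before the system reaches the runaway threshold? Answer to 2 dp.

0.40

Current total gain = 0.559 + 0.0385 = 0.5975.
Margin to runaway = 1 − 0.5975 = 0.40.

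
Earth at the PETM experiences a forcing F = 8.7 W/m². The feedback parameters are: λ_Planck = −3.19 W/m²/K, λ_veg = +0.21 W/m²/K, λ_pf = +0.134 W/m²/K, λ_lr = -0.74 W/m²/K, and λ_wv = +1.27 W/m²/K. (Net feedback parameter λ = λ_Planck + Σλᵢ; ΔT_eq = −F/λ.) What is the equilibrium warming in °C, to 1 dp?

Net feedback parameter λ = (−3.19) + (+0.21) + (+0.134) + (-0.74) + (+1.27) = -2.316 W/m²/K.
ΔT = −F/λ = −8.7/(-2.316) = 3.8 °C.

3.8 °C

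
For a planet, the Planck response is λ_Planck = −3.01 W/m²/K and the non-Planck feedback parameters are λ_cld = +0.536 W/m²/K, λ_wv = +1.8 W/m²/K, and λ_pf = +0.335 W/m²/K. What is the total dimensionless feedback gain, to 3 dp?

0.887

Convert to gains: g_cld = 0.536/3.01 = 0.1781; g_wv = 1.8/3.01 = 0.598; g_pf = 0.335/3.01 = 0.1113.
Total gain g = 0.8874.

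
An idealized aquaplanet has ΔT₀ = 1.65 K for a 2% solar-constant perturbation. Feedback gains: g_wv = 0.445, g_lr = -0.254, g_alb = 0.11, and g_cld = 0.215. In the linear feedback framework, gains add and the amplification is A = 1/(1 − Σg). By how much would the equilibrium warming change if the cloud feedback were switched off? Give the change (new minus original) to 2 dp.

Original: g = 0.516, ΔT = 1.65/(1−0.516) = 3.4091 K.
Without cloud: g' = 0.301, ΔT' = 1.65/(1−0.301) = 2.3605 K.
Change = 2.3605 − 3.4091 = -1.05 K.

-1.05 K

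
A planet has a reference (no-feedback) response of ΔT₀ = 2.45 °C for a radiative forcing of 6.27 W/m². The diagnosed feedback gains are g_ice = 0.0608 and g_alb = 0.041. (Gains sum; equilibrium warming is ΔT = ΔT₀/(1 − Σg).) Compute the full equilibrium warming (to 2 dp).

Total gain g = 0.0608 + 0.041 = 0.1018.
Amplification A = 1/(1 − 0.1018) = 1.113.
ΔT = 2.45 × 1.113 = 2.73 °C.

2.73 °C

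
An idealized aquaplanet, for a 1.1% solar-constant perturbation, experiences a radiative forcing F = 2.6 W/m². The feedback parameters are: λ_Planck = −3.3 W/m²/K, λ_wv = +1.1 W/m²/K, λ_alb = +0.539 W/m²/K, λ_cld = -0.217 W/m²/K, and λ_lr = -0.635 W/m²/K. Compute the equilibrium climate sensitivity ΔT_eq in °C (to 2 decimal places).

Net feedback parameter λ = (−3.3) + (+1.1) + (+0.539) + (-0.217) + (-0.635) = -2.513 W/m²/K.
ΔT = −F/λ = −2.6/(-2.513) = 1.03 °C.

1.03 °C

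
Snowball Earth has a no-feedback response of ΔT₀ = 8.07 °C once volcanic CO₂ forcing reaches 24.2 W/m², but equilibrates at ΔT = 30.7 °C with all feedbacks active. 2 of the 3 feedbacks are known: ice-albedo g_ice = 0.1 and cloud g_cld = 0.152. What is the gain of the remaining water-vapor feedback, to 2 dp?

Amplification A = ΔT/ΔT₀ = 30.7/8.07 = 3.804.
Total gain g = 1 − 1/A = 1 − 1/3.804 = 0.7371.
Known gains sum to 0.1 + 0.152 = 0.252.
g_wv = 0.7371 − 0.252 = 0.49.

0.49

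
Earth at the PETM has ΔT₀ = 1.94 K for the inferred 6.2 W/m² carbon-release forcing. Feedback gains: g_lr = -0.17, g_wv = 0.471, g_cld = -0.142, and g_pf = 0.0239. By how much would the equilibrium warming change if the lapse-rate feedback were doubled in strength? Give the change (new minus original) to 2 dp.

-0.41 K

Original: g = 0.1829, ΔT = 1.94/(1−0.1829) = 2.3743 K.
With doubled lapse-rate: g' = 0.0129, ΔT' = 1.94/(1−0.0129) = 1.9654 K.
Change = 1.9654 − 2.3743 = -0.41 K.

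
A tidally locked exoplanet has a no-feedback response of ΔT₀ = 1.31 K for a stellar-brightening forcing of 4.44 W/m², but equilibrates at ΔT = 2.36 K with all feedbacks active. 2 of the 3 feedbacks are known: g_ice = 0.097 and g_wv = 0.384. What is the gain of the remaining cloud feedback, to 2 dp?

-0.04

Amplification A = ΔT/ΔT₀ = 2.36/1.31 = 1.802.
Total gain g = 1 − 1/A = 1 − 1/1.802 = 0.4451.
Known gains sum to 0.097 + 0.384 = 0.481.
g_cld = 0.4451 − 0.481 = -0.04.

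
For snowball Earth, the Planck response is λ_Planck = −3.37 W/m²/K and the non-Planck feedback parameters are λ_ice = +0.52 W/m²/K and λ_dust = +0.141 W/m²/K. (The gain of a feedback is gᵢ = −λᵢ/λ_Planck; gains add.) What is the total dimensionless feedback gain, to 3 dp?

Convert to gains: g_ice = 0.52/3.37 = 0.1543; g_dust = 0.141/3.37 = 0.04184.
Total gain g = 0.19614.

0.196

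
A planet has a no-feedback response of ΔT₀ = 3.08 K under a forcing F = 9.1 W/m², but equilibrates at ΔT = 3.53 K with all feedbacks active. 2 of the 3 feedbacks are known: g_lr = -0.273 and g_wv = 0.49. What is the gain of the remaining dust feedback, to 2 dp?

-0.09

Amplification A = ΔT/ΔT₀ = 3.53/3.08 = 1.146.
Total gain g = 1 − 1/A = 1 − 1/1.146 = 0.1274.
Known gains sum to -0.273 + 0.49 = 0.217.
g_dust = 0.1274 − 0.217 = -0.09.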